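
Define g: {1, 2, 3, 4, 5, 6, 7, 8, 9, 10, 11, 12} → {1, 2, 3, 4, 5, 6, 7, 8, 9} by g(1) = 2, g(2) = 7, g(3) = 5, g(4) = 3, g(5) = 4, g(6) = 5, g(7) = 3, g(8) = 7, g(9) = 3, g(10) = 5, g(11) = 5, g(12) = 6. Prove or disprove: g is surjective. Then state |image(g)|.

6

No element maps to 1, so g is not surjective.
The image of g is {2, 3, 4, 5, 6, 7}, which has 6 elements.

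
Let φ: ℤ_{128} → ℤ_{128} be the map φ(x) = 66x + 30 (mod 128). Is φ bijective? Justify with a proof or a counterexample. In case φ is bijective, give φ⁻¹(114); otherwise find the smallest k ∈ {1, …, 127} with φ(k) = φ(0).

64

We have gcd(66, 128) = 2 > 1. Taking x_1 = 0 and x_2 = 64: φ(0) = 30 and φ(64) = 66·64 + 30 = 4254 ≡ 30 (mod 128).
So φ(0) = φ(64) while 0 ≠ 64, thus φ is not injective, hence not bijective.
Since φ is not bijective, we find the least positive k with φ(k) = φ(0): this means 66k ≡ 0 (mod 128), i.e. 128 ∣ 66k. Since gcd(66, 128) = 2, dividing through by 2 this holds exactly when 64 ∣ 33k, and as gcd(33, 64) = 1, exactly when 64 ∣ k.
The smallest positive such k is 64.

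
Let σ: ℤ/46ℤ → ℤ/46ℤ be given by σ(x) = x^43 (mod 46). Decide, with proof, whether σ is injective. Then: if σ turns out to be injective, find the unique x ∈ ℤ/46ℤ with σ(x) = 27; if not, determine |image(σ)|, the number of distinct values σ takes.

29

Computing x^43 mod 46 for each x (by repeated squaring, reducing mod 46 at every step), the values σ(0), σ(1), …, σ(45) are: 0, 1, 12, 31, 6, 37, 4, 33, 26, 41, 30, 21, 2, 39, 28, 43, 36, 19, 32, 17, 38, 11, 22, 23, 24, 35, 8, 29, 14, 27, 10, 3, 18, 7, 44, 25, 16, 5, 20, 13, 42, 9, 40, 15, 34, 45.
Every element of ℤ/46ℤ appears exactly once in this list, so σ is a bijection, and in particular injective.
Since σ is injective, we read off the preimage of 27 from the same table: σ(29) = 27, so σ⁻¹(27) = 29.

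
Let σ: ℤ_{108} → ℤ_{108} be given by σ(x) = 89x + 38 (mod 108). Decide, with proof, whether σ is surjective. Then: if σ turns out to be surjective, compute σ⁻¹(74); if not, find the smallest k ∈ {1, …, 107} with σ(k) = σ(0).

72

Since gcd(89, 108) = 1, 89 is invertible modulo 108. Euclid's algorithm: 108 = 1·89 + 19, 89 = 4·19 + 13, 19 = 1·13 + 6, 13 = 2·6 + 1; back-substituting gives 1 = 17·89 − 14·108, so 89⁻¹ ≡ 17 (mod 108).
Then y ↦ 17(y − 38) is a two-sided inverse to σ, so every y ∈ ℤ_{108} has a preimage.
Thus σ is surjective.
Since σ is surjective, we find σ⁻¹(74): we need 89x ≡ 74 − 38 ≡ 36 (mod 108). Using 89⁻¹ = 17: x ≡ 17·36 = 612 = 5·108 + 72, so x = 72.
Check: σ(72) = 89·72 + 38 = 6446 = 59·108 + 74 ≡ 74 (mod 108).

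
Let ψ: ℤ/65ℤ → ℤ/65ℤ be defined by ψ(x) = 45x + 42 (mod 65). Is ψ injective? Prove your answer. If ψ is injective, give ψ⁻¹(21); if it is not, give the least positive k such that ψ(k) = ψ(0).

Recall: ψ is injective when ψ(x_1) = ψ(x_2) forces x_1 = x_2.
We have gcd(45, 65) = 5 > 1. Taking x_1 = 0 and x_2 = 13: ψ(0) = 42 and ψ(13) = 45·13 + 42 = 627 ≡ 42 (mod 65).
So ψ(0) = ψ(13) while 0 ≠ 13, therefore ψ is not injective.
Since ψ is not injective, we find the least positive k with ψ(k) = ψ(0): this means 45k ≡ 0 (mod 65), i.e. 65 ∣ 45k. Since gcd(45, 65) = 5, dividing through by 5 this holds exactly when 13 ∣ 9k, and as gcd(9, 13) = 1, exactly when 13 ∣ k.
The smallest positive such k is 13.

13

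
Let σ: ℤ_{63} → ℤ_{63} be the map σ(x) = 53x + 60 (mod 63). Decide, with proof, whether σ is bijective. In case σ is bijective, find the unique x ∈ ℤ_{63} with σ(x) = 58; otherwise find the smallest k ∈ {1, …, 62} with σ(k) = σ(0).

38

If σ(s) = σ(t), then 53s ≡ 53t (mod 63). Because gcd(53, 63) = 1, we may cancel 53 to get s ≡ t (mod 63).
We now compute 53⁻¹ mod 63 explicitly. Euclid's algorithm: 63 = 1·53 + 10, 53 = 5·10 + 3, 10 = 3·3 + 1; back-substituting gives 1 = 44·53 − 37·63, so 53⁻¹ ≡ 44 (mod 63).
For any y ∈ ℤ_{63}, x = 44(y − 60) mod 63 satisfies σ(x) = 53·44(y − 60) + 60 ≡ y (since 53·44 ≡ 1 mod 63). So every y has a preimage.
Therefore σ is bijective.
Since σ is bijective, we find σ⁻¹(58): we need 53x ≡ 58 − 60 ≡ 61 (mod 63). Using 53⁻¹ = 44: x ≡ 44·61 = 2684 = 42·63 + 38, so x = 38.
Check: σ(38) = 53·38 + 60 = 2074 = 32·63 + 58 ≡ 58 (mod 63).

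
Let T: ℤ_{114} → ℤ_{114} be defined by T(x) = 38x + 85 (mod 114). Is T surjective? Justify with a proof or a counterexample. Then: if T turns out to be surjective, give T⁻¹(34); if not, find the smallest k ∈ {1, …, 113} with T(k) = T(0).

Since gcd(38, 114) = 38, we have 38x ≡ 0 (mod 38) for all x, so T(x) ≡ 9 (mod 38).
But 0 ≢ 9 (mod 38), so 0 ∈ ℤ_{114} has no preimage. Hence T is not surjective.
Since T is not surjective, we find the least positive k with T(k) = T(0): this means 38k ≡ 0 (mod 114), i.e. 114 ∣ 38k. Since gcd(38, 114) = 38, dividing through by 38 this holds exactly when 3 ∣ k.
The smallest positive such k is 3.

3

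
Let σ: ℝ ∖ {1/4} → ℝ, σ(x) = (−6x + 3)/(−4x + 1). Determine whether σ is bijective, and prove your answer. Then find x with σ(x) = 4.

If σ(x) = 3/2, cross-multiplying gives −4(−6x + 3) = −6(−4x + 1), which simplifies to −12 = −6 — false.  So 3/2 has no preimage and σ is not surjective.
So σ is not bijective.
Solving σ(x) = 4: cross-multiplying gives −6x + 3 = 4(−4x + 1), which rearranges to 10x = 1, so x = 1/10.

1/10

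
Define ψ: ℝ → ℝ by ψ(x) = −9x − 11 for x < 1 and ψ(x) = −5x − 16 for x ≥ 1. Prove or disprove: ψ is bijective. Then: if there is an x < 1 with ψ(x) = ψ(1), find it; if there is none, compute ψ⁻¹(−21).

1

Both pieces are strictly decreasing (slopes −9 and −5), so each is injective on its own interval.
The left piece maps (−∞, 1) onto (−20, ∞); the right piece maps [1, ∞) onto (−∞, −21].
The images leave a gap (−20 has no preimage), so ψ is not surjective, hence not bijective.
Because the two images are disjoint, no x < 1 has ψ(x) = ψ(1), so we compute ψ⁻¹(−21): −21 lies in (−∞, −21], so solve −5x − 16 = −21: x = (−21 + 16)/(−5) = 1.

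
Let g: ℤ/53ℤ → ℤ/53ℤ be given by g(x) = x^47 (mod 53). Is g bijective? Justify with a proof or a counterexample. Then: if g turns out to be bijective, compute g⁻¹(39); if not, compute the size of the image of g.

33

Since 53 is prime, the nonzero elements of ℤ/53ℤ form a cyclic group of order 52.
As gcd(47, 52) = 1, raising to the 47th power is a bijection on this group: if x_1^47 ≡ x_2^47 then (x_1x_2^{−1})^47 = 1, and the only element of order dividing gcd(47, 52) = 1 is 1, so x_1 = x_2.
With g(0) = 0 this makes g injective on all of ℤ/53ℤ, hence bijective (finite equal-size domain and codomain). In particular g is bijective.
Since g is bijective, we find the preimage of 39. The inverse of x ↦ x^47 on (ℤ/53ℤ)^× is x ↦ x^31, because 47·31 = 1457 = 28·52 + 1 ≡ 1 (mod 52) and x^{52} = 1 for x ≠ 0 (Fermat). So g⁻¹(39) = 39^31 mod 53.
Repeated squaring mod 53: 39^1 ≡ 39, 39^2 ≡ 39² = 1521 ≡ 37, 39^4 ≡ 37² = 1369 ≡ 44, 39^8 ≡ 44² = 1936 ≡ 28, 39^16 ≡ 28² = 784 ≡ 42. Since 31 = 16 + 8 + 4 + 2 + 1, 39^31 ≡ 42·28·44·37·39: 42·28 = 1176 ≡ 10, then 10·44 = 440 ≡ 16, then 16·37 = 592 ≡ 9, then 9·39 = 351 ≡ 33. So 39^31 ≡ 33 (mod 53).
Hence g⁻¹(39) = 33.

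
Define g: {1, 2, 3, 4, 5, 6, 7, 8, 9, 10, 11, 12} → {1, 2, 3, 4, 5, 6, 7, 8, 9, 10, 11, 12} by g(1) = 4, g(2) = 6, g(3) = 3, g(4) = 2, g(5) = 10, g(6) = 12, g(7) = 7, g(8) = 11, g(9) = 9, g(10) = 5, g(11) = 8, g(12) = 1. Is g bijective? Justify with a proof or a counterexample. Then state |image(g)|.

The values 4, 6, 3, 2, 10, 12, 7, 11, 9, 5, 8, 1 are a permutation of {1, 2, 3, 4, 5, 6, 7, 8, 9, 10, 11, 12}: each element appears exactly once.
So g is injective and surjective, hence bijective.
The image of g is {1, 2, 3, 4, 5, 6, 7, 8, 9, 10, 11, 12}, which has 12 elements.

12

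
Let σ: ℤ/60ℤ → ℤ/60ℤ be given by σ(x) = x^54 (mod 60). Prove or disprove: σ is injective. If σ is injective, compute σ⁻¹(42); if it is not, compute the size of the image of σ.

σ(2): Repeated squaring mod 60: 2^1 ≡ 2, 2^2 ≡ 2² = 4, 2^4 ≡ 4² = 16, 2^8 ≡ 16² = 256 ≡ 16, 2^16 ≡ 16² = 256 ≡ 16, 2^32 ≡ 16² = 256 ≡ 16. Since 54 = 32 + 16 + 4 + 2, 2^54 ≡ 16·16·16·4: 16·16 = 256 ≡ 16, then 16·16 = 256 ≡ 16, then 16·4 = 64 ≡ 4. So 2^54 ≡ 4 (mod 60).
σ(8): Repeated squaring mod 60: 8^1 ≡ 8, 8^2 ≡ 8² = 64 ≡ 4, 8^4 ≡ 4² = 16, 8^8 ≡ 16² = 256 ≡ 16, 8^16 ≡ 16² = 256 ≡ 16, 8^32 ≡ 16² = 256 ≡ 16. Since 54 = 32 + 16 + 4 + 2, 8^54 ≡ 16·16·16·4: 16·16 = 256 ≡ 16, then 16·16 = 256 ≡ 16, then 16·4 = 64 ≡ 4. So 8^54 ≡ 4 (mod 60).
So σ(2) = σ(8) = 4 while 2 ≠ 8, therefore σ is not injective.
Since σ is not injective, we determine |image(σ)|. Computing x^54 mod 60 for each x (by repeated squaring, reducing mod 60 at every step), the values σ(0), σ(1), …, σ(59) are: 0, 1, 4, 9, 16, 25, 36, 49, 4, 21, 40, 1, 24, 49, 16, 45, 16, 49, 24, 1, 40, 21, 4, 49, 36, 25, 16, 9, 4, 1, 0, 1, 4, 9, 16, 25, 36, 49, 4, 21, 40, 1, 24, 49, 16, 45, 16, 49, 24, 1, 40, 21, 4, 49, 36, 25, 16, 9, 4, 1.
The distinct values are {0, 1, 4, 9, 16, 21, 24, 25, 36, 40, 45, 49}; there are 12 of them.

12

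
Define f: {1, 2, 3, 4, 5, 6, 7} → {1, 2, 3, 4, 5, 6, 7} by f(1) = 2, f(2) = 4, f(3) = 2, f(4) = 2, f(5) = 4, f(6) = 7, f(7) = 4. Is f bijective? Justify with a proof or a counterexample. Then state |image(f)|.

3

f(1) = 2 = f(3) with 1 ≠ 3, so f is not injective, hence not bijective.
The image of f is {2, 4, 7}, which has 3 elements.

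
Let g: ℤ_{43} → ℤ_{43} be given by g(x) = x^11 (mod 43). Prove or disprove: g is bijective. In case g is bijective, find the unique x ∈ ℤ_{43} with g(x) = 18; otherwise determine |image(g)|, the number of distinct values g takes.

Since 43 is prime, the nonzero elements of ℤ_{43} form a cyclic group of order 42.
As gcd(11, 42) = 1, raising to the 11th power is a bijection on this group: if x_1^11 ≡ x_2^11 then (x_1x_2^{−1})^11 = 1, and the only element of order dividing gcd(11, 42) = 1 is 1, so x_1 = x_2.
With g(0) = 0 this makes g injective on all of ℤ_{43}, hence bijective (finite equal-size domain and codomain). In particular g is bijective.
Since g is bijective, we find the preimage of 18. The inverse of x ↦ x^11 on (ℤ_{43})^× is x ↦ x^23, because 11·23 = 253 = 6·42 + 1 ≡ 1 (mod 42) and x^{42} = 1 for x ≠ 0 (Fermat). So g⁻¹(18) = 18^23 mod 43.
Repeated squaring mod 43: 18^1 ≡ 18, 18^2 ≡ 18² = 324 ≡ 23, 18^4 ≡ 23² = 529 ≡ 13, 18^8 ≡ 13² = 169 ≡ 40, 18^16 ≡ 40² = 1600 ≡ 9. Since 23 = 16 + 4 + 2 + 1, 18^23 ≡ 9·13·23·18: 9·13 = 117 ≡ 31, then 31·23 = 713 ≡ 25, then 25·18 = 450 ≡ 20. So 18^23 ≡ 20 (mod 43).
Hence g⁻¹(18) = 20.

20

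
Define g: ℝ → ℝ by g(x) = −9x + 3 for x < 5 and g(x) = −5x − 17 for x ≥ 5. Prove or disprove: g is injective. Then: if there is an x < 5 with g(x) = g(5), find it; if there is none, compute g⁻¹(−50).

33/5

Both pieces are strictly decreasing (slopes −9 and −5), so each is injective on its own interval.
The left piece maps (−∞, 5) onto (−42, ∞); the right piece maps [5, ∞) onto (−∞, −42].
These images are disjoint, so no value is attained by both pieces. Therefore g is injective.
Because the two images are disjoint, no x < 5 has g(x) = g(5), so we compute g⁻¹(−50): −50 lies in (−∞, −42], so solve −5x − 17 = −50: x = (−50 + 17)/(−5) = 33/5.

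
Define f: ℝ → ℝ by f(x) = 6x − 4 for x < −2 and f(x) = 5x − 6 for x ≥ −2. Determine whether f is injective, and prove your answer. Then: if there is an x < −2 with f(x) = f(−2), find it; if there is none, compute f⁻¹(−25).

Both pieces are strictly increasing (slopes 6 and 5), so each is injective on its own interval.
The left piece maps (−∞, −2) onto (−∞, −16); the right piece maps [−2, ∞) onto [−16, ∞).
These images are disjoint, so no value is attained by both pieces. Thus f is injective.
Because the two images are disjoint, no x < −2 has f(x) = f(−2), so we compute f⁻¹(−25): −25 lies in (−∞, −16), so solve 6x − 4 = −25: x = (−25 + 4)/6 = −7/2.

-7/2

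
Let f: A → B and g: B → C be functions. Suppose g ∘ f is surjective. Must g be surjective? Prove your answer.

surjective

Let c ∈ C. Since g ∘ f is surjective, some a ∈ A has g(f(a)) = c. Then b = f(a) ∈ B satisfies g(b) = c. So g is surjective.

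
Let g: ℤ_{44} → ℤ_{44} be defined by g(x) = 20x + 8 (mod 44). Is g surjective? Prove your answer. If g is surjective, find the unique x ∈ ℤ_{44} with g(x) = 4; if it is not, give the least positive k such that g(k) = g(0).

11

Recall: g is surjective if every y in the codomain equals g(x) for some x in the domain.
Since gcd(20, 44) = 4, we have 20x ≡ 0 (mod 4) for all x, so g(x) ≡ 0 (mod 4).
But 1 ≢ 0 (mod 4), so 1 ∈ ℤ_{44} has no preimage. Therefore g is not surjective.
Since g is not surjective, we find the least positive k with g(k) = g(0): this means 20k ≡ 0 (mod 44), i.e. 44 ∣ 20k. Since gcd(20, 44) = 4, dividing through by 4 this holds exactly when 11 ∣ 5k, and as gcd(5, 11) = 1, exactly when 11 ∣ k.
The smallest positive such k is 11.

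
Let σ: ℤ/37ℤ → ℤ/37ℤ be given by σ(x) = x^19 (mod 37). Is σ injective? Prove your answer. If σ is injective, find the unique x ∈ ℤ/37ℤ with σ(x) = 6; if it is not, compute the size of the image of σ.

31

Since 37 is prime, the nonzero elements of ℤ/37ℤ form a cyclic group of order 36.
As gcd(19, 36) = 1, raising to the 19th power is a bijection on this group: if a^19 ≡ b^19 then (ab^{−1})^19 = 1, and the only element of order dividing gcd(19, 36) = 1 is 1, so a = b.
With σ(0) = 0 this makes σ injective on all of ℤ/37ℤ, hence bijective (finite equal-size domain and codomain). In particular σ is injective.
Since σ is injective, we find the preimage of 6. The inverse of x ↦ x^19 on (ℤ/37ℤ)^× is x ↦ x^19, because 19·19 = 361 = 10·36 + 1 ≡ 1 (mod 36) and x^{36} = 1 for x ≠ 0 (Fermat). So σ⁻¹(6) = 6^19 mod 37.
Repeated squaring mod 37: 6^1 ≡ 6, 6^2 ≡ 6² = 36, 6^4 ≡ 36² = 1296 ≡ 1, 6^8 ≡ 1² = 1, 6^16 ≡ 1² = 1. Since 19 = 16 + 2 + 1, 6^19 ≡ 1·36·6: 1·36 = 36, then 36·6 = 216 ≡ 31. So 6^19 ≡ 31 (mod 37).
Hence σ⁻¹(6) = 31.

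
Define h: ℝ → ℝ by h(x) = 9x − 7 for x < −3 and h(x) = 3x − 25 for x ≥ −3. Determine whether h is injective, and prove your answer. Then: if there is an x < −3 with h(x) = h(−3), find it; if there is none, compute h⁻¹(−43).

Both pieces are strictly increasing (slopes 9 and 3), so each is injective on its own interval.
The left piece maps (−∞, −3) onto (−∞, −34); the right piece maps [−3, ∞) onto [−34, ∞).
These images are disjoint, so no value is attained by both pieces. Therefore h is injective.
Because the two images are disjoint, no x < −3 has h(x) = h(−3), so we compute h⁻¹(−43): −43 lies in (−∞, −34), so solve 9x − 7 = −43: x = (−43 + 7)/9 = −4.

-4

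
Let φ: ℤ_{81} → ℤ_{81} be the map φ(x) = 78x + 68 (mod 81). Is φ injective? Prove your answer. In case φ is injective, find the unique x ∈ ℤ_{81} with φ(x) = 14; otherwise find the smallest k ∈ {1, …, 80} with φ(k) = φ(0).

27

We have gcd(78, 81) = 3 > 1. Taking u = 0 and v = 27: φ(0) = 68 and φ(27) = 78·27 + 68 = 2174 ≡ 68 (mod 81).
So φ(0) = φ(27) while 0 ≠ 27, therefore φ is not injective.
Since φ is not injective, we find the least positive k with φ(k) = φ(0): this means 78k ≡ 0 (mod 81), i.e. 81 ∣ 78k. Since gcd(78, 81) = 3, dividing through by 3 this holds exactly when 27 ∣ 26k, and as gcd(26, 27) = 1, exactly when 27 ∣ k.
The smallest positive such k is 27.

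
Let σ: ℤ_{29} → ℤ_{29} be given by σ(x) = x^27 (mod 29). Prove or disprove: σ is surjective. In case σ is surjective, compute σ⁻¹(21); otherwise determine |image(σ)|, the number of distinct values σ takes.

18

Since 29 is prime, the nonzero elements of ℤ_{29} form a cyclic group of order 28.
As gcd(27, 28) = 1, raising to the 27th power is a bijection on this group: if u^27 ≡ v^27 then (uv^{−1})^27 = 1, and the only element of order dividing gcd(27, 28) = 1 is 1, so u = v.
With σ(0) = 0 this makes σ injective on all of ℤ_{29}, hence bijective (finite equal-size domain and codomain). In particular σ is surjective.
Since σ is surjective, we find the preimage of 21. The inverse of x ↦ x^27 on (ℤ_{29})^× is x ↦ x^27, because 27·27 = 729 = 26·28 + 1 ≡ 1 (mod 28) and x^{28} = 1 for x ≠ 0 (Fermat). So σ⁻¹(21) = 21^27 mod 29.
Repeated squaring mod 29: 21^1 ≡ 21, 21^2 ≡ 21² = 441 ≡ 6, 21^4 ≡ 6² = 36 ≡ 7, 21^8 ≡ 7² = 49 ≡ 20, 21^16 ≡ 20² = 400 ≡ 23. Since 27 = 16 + 8 + 2 + 1, 21^27 ≡ 23·20·6·21: 23·20 = 460 ≡ 25, then 25·6 = 150 ≡ 5, then 5·21 = 105 ≡ 18. So 21^27 ≡ 18 (mod 29).
Hence σ⁻¹(21) = 18.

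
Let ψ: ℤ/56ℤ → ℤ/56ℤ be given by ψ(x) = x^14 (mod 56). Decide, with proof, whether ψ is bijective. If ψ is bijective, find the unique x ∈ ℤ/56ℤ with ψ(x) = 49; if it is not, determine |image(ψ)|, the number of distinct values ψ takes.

8

ψ(6): Repeated squaring mod 56: 6^1 ≡ 6, 6^2 ≡ 6² = 36, 6^4 ≡ 36² = 1296 ≡ 8, 6^8 ≡ 8² = 64 ≡ 8. Since 14 = 8 + 4 + 2, 6^14 ≡ 8·8·36: 8·8 = 64 ≡ 8, then 8·36 = 288 ≡ 8. So 6^14 ≡ 8 (mod 56).
ψ(8): Repeated squaring mod 56: 8^1 ≡ 8, 8^2 ≡ 8² = 64 ≡ 8, 8^4 ≡ 8² = 64 ≡ 8, 8^8 ≡ 8² = 64 ≡ 8. Since 14 = 8 + 4 + 2, 8^14 ≡ 8·8·8: 8·8 = 64 ≡ 8, then 8·8 = 64 ≡ 8. So 8^14 ≡ 8 (mod 56).
So ψ(6) = ψ(8) = 8 while 6 ≠ 8, therefore ψ is not injective, hence not bijective.
Since ψ is not bijective, we determine |image(ψ)|. Computing x^14 mod 56 for each x (by repeated squaring, reducing mod 56 at every step), the values ψ(0), ψ(1), …, ψ(55) are: 0, 1, 32, 9, 16, 25, 8, 49, 8, 25, 16, 9, 32, 1, 0, 1, 32, 9, 16, 25, 8, 49, 8, 25, 16, 9, 32, 1, 0, 1, 32, 9, 16, 25, 8, 49, 8, 25, 16, 9, 32, 1, 0, 1, 32, 9, 16, 25, 8, 49, 8, 25, 16, 9, 32, 1.
The distinct values are {0, 1, 8, 9, 16, 25, 32, 49}; there are 8 of them.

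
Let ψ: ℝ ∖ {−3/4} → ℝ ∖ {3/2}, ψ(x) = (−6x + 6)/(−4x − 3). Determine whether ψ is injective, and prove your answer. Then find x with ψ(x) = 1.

Suppose ψ(s) = ψ(t). Cross-multiplying: (−6s + 6)(−4t − 3) = (−6t + 6)(−4s − 3).
Expanding both sides and cancelling the symmetric terms leaves 42·(s − t) = 0. Since 42 ≠ 0, s = t. Thus ψ is injective.
Solving ψ(x) = 1: cross-multiplying gives −6x + 6 = 1(−4x − 3), which rearranges to −2x = −9, so x = 9/2.

9/2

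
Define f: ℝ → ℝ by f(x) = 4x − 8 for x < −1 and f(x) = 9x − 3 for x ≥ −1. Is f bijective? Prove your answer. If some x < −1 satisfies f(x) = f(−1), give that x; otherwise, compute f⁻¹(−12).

-1

Both pieces are strictly increasing (slopes 4 and 9), so each is injective on its own interval.
The left piece maps (−∞, −1) onto (−∞, −12); the right piece maps [−1, ∞) onto [−12, ∞).
Since −12 = −12, the images partition ℝ: f is injective and surjective, hence bijective.
Because the two images are disjoint, no x < −1 has f(x) = f(−1), so we compute f⁻¹(−12): −12 lies in [−12, ∞), so solve 9x − 3 = −12: x = (−12 + 3)/9 = −1.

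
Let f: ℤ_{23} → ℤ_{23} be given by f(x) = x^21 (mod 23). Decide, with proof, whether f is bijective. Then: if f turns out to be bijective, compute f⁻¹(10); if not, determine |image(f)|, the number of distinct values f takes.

7

Since 23 is prime, the nonzero elements of ℤ_{23} form a cyclic group of order 22.
As gcd(21, 22) = 1, raising to the 21st power is a bijection on this group: if a^21 ≡ b^21 then (ab^{−1})^21 = 1, and the only element of order dividing gcd(21, 22) = 1 is 1, so a = b.
With f(0) = 0 this makes f injective on all of ℤ_{23}, hence bijective (finite equal-size domain and codomain). In particular f is bijective.
Since f is bijective, we find the preimage of 10. The inverse of x ↦ x^21 on (ℤ_{23})^× is x ↦ x^21, because 21·21 = 441 = 20·22 + 1 ≡ 1 (mod 22) and x^{22} = 1 for x ≠ 0 (Fermat). So f⁻¹(10) = 10^21 mod 23.
Repeated squaring mod 23: 10^1 ≡ 10, 10^2 ≡ 10² = 100 ≡ 8, 10^4 ≡ 8² = 64 ≡ 18, 10^8 ≡ 18² = 324 ≡ 2, 10^16 ≡ 2² = 4. Since 21 = 16 + 4 + 1, 10^21 ≡ 4·18·10: 4·18 = 72 ≡ 3, then 3·10 = 30 ≡ 7. So 10^21 ≡ 7 (mod 23).
Hence f⁻¹(10) = 7.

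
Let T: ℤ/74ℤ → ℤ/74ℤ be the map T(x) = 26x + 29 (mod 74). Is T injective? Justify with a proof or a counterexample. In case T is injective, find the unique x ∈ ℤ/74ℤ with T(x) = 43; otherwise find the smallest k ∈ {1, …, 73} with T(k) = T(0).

37

Recall that T is injective when T(a) = T(b) forces a = b.
We have gcd(26, 74) = 2 > 1. Taking a = 0 and b = 37: T(0) = 29 and T(37) = 26·37 + 29 = 991 ≡ 29 (mod 74).
So T(0) = T(37) while 0 ≠ 37, hence T is not injective.
Since T is not injective, we find the least positive k with T(k) = T(0): this means 26k ≡ 0 (mod 74), i.e. 74 ∣ 26k. Since gcd(26, 74) = 2, dividing through by 2 this holds exactly when 37 ∣ 13k, and as gcd(13, 37) = 1, exactly when 37 ∣ k.
The smallest positive such k is 37.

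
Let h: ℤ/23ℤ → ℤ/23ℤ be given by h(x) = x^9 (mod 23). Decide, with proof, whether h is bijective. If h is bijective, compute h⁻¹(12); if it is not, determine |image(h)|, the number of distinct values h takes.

Since 23 is prime, the nonzero elements of ℤ/23ℤ form a cyclic group of order 22.
As gcd(9, 22) = 1, raising to the 9th power is a bijection on this group: if u^9 ≡ v^9 then (uv^{−1})^9 = 1, and the only element of order dividing gcd(9, 22) = 1 is 1, so u = v.
With h(0) = 0 this makes h injective on all of ℤ/23ℤ, hence bijective (finite equal-size domain and codomain). In particular h is bijective.
Since h is bijective, we find the preimage of 12. The inverse of x ↦ x^9 on (ℤ/23ℤ)^× is x ↦ x^5, because 9·5 = 45 = 2·22 + 1 ≡ 1 (mod 22) and x^{22} = 1 for x ≠ 0 (Fermat). So h⁻¹(12) = 12^5 mod 23.
Repeated squaring mod 23: 12^1 ≡ 12, 12^2 ≡ 12² = 144 ≡ 6, 12^4 ≡ 6² = 36 ≡ 13. Since 5 = 4 + 1, 12^5 ≡ 13·12: 13·12 = 156 ≡ 18. So 12^5 ≡ 18 (mod 23).
Hence h⁻¹(12) = 18.

18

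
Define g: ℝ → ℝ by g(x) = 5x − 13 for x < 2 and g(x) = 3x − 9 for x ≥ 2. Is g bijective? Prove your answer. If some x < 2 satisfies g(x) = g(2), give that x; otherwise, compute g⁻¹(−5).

8/5

Both pieces are strictly increasing (slopes 5 and 3), so each is injective on its own interval.
The left piece maps (−∞, 2) onto (−∞, −3); the right piece maps [2, ∞) onto [−3, ∞).
Since −3 = −3, the images partition ℝ: g is injective and surjective, hence bijective.
Because the two images are disjoint, no x < 2 has g(x) = g(2), so we compute g⁻¹(−5): −5 lies in (−∞, −3), so solve 5x − 13 = −5: x = (−5 + 13)/5 = 8/5.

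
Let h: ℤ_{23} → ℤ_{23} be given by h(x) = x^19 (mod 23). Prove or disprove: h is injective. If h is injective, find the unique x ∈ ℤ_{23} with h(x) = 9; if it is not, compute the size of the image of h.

Since 23 is prime, the nonzero elements of ℤ_{23} form a cyclic group of order 22.
As gcd(19, 22) = 1, raising to the 19th power is a bijection on this group: if s^19 ≡ t^19 then (st^{−1})^19 = 1, and the only element of order dividing gcd(19, 22) = 1 is 1, so s = t.
With h(0) = 0 this makes h injective on all of ℤ_{23}, hence bijective (finite equal-size domain and codomain). In particular h is injective.
Since h is injective, we find the preimage of 9. The inverse of x ↦ x^19 on (ℤ_{23})^× is x ↦ x^7, because 19·7 = 133 = 6·22 + 1 ≡ 1 (mod 22) and x^{22} = 1 for x ≠ 0 (Fermat). So h⁻¹(9) = 9^7 mod 23.
Repeated squaring mod 23: 9^1 ≡ 9, 9^2 ≡ 9² = 81 ≡ 12, 9^4 ≡ 12² = 144 ≡ 6. Since 7 = 4 + 2 + 1, 9^7 ≡ 6·12·9: 6·12 = 72 ≡ 3, then 3·9 = 27 ≡ 4. So 9^7 ≡ 4 (mod 23).
Hence h⁻¹(9) = 4.

4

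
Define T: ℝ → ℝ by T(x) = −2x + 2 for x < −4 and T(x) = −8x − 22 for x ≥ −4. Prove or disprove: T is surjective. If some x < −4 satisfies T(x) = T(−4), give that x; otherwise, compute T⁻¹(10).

Both pieces are strictly decreasing (slopes −2 and −8), so each is injective on its own interval.
The left piece maps (−∞, −4) onto (10, ∞); the right piece maps [−4, ∞) onto (−∞, 10].
These images together cover ℝ, so T is surjective.
Because the two images are disjoint, no x < −4 has T(x) = T(−4), so we compute T⁻¹(10): 10 lies in (−∞, 10], so solve −8x − 22 = 10: x = (10 + 22)/(−8) = −4.

-4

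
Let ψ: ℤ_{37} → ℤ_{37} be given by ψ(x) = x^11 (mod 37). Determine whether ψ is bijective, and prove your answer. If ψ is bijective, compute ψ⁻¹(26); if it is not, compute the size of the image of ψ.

Since 37 is prime, the nonzero elements of ℤ_{37} form a cyclic group of order 36.
As gcd(11, 36) = 1, raising to the 11th power is a bijection on this group: if u^11 ≡ v^11 then (uv^{−1})^11 = 1, and the only element of order dividing gcd(11, 36) = 1 is 1, so u = v.
With ψ(0) = 0 this makes ψ injective on all of ℤ_{37}, hence bijective (finite equal-size domain and codomain). In particular ψ is bijective.
Since ψ is bijective, we find the preimage of 26. The inverse of x ↦ x^11 on (ℤ_{37})^× is x ↦ x^23, because 11·23 = 253 = 7·36 + 1 ≡ 1 (mod 36) and x^{36} = 1 for x ≠ 0 (Fermat). So ψ⁻¹(26) = 26^23 mod 37.
Repeated squaring mod 37: 26^1 ≡ 26, 26^2 ≡ 26² = 676 ≡ 10, 26^4 ≡ 10² = 100 ≡ 26, 26^8 ≡ 26² = 676 ≡ 10, 26^16 ≡ 10² = 100 ≡ 26. Since 23 = 16 + 4 + 2 + 1, 26^23 ≡ 26·26·10·26: 26·26 = 676 ≡ 10, then 10·10 = 100 ≡ 26, then 26·26 = 676 ≡ 10. So 26^23 ≡ 10 (mod 37).
Hence ψ⁻¹(26) = 10.

10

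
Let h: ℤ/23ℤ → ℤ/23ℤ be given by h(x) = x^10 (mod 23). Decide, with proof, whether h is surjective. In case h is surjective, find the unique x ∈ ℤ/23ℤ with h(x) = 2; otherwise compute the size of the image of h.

12

h(11): Repeated squaring mod 23: 11^1 ≡ 11, 11^2 ≡ 11² = 121 ≡ 6, 11^4 ≡ 6² = 36 ≡ 13, 11^8 ≡ 13² = 169 ≡ 8. Since 10 = 8 + 2, 11^10 ≡ 8·6: 8·6 = 48 ≡ 2. So 11^10 ≡ 2 (mod 23).
h(12): Repeated squaring mod 23: 12^1 ≡ 12, 12^2 ≡ 12² = 144 ≡ 6, 12^4 ≡ 6² = 36 ≡ 13, 12^8 ≡ 13² = 169 ≡ 8. Since 10 = 8 + 2, 12^10 ≡ 8·6: 8·6 = 48 ≡ 2. So 12^10 ≡ 2 (mod 23).
So h(11) = h(12) = 2 while 11 ≠ 12, so h is not injective.
A non-injective map from the 23-element set ℤ/23ℤ to itself takes at most 22 distinct values, so it cannot be surjective. Hence h is not surjective.
Since h is not surjective, we determine |image(h)|. Computing x^10 mod 23 for each x (by repeated squaring, reducing mod 23 at every step), the values h(0), h(1), …, h(22) are: 0, 1, 12, 8, 6, 9, 4, 13, 3, 18, 16, 2, 2, 16, 18, 3, 13, 4, 9, 6, 8, 12, 1.
The distinct values are {0, 1, 2, 3, 4, 6, 8, 9, 12, 13, 16, 18}; there are 12 of them.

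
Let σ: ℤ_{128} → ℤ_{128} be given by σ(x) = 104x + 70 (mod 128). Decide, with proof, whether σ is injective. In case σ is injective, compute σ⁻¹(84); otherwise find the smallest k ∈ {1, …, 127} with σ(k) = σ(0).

We have gcd(104, 128) = 8 > 1. Taking s = 0 and t = 16: σ(0) = 70 and σ(16) = 104·16 + 70 = 1734 ≡ 70 (mod 128).
So σ(0) = σ(16) while 0 ≠ 16, so σ is not injective.
Since σ is not injective, we find the least positive k with σ(k) = σ(0): this means 104k ≡ 0 (mod 128), i.e. 128 ∣ 104k. Since gcd(104, 128) = 8, dividing through by 8 this holds exactly when 16 ∣ 13k, and as gcd(13, 16) = 1, exactly when 16 ∣ k.
The smallest positive such k is 16.

16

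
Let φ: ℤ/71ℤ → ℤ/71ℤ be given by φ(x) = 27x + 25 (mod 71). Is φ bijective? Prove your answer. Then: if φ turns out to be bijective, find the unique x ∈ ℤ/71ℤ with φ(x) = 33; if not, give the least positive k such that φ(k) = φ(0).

Recall: φ is injective when φ(x_1) = φ(x_2) forces x_1 = x_2.
Suppose φ(x_1) = φ(x_2) in ℤ/71ℤ. Then 27x_1 + 25 ≡ 27x_2 + 25 (mod 71), therefore 27(x_1 − x_2) ≡ 0 (mod 71).
Since gcd(27, 71) = 1, 27 is invertible modulo 71, thus x_1 − x_2 ≡ 0 (mod 71), i.e. x_1 = x_2.
We now compute 27⁻¹ mod 71 explicitly. Euclid's algorithm: 71 = 2·27 + 17, 27 = 1·17 + 10, 17 = 1·10 + 7, 10 = 1·7 + 3, 7 = 2·3 + 1; back-substituting gives 1 = 50·27 − 19·71, so 27⁻¹ ≡ 50 (mod 71).
For any y ∈ ℤ/71ℤ, x = 50(y − 25) mod 71 satisfies φ(x) = 27·50(y − 25) + 25 ≡ y (since 27·50 ≡ 1 mod 71). So every y has a preimage.
So φ is bijective.
Since φ is bijective, we compute φ⁻¹(33): solve 27x + 25 ≡ 33 (mod 71), i.e. 27x ≡ 8 (mod 71).
Multiplying by 27⁻¹ = 50 gives x ≡ 50·8 = 400 = 5·71 + 45 ≡ 45 (mod 71).
Check: φ(45) = 27·45 + 25 = 1240 = 17·71 + 33 ≡ 33 (mod 71).

45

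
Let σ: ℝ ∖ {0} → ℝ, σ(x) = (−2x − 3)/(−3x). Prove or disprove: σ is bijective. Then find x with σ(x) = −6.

If σ(x) = 2/3, cross-multiplying gives −3(−2x − 3) = −2(−3x), which simplifies to 9 = 0 — false.  So 2/3 has no preimage and σ is not surjective.
Therefore σ is not bijective.
Solving σ(x) = −6: cross-multiplying gives −2x − 3 = −6(−3x), which rearranges to −20x = 3, so x = −3/20.

-3/20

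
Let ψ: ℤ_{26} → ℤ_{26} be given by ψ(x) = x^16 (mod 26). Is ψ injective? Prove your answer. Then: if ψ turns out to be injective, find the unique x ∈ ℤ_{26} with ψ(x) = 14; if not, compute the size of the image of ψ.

ψ(1) = 1^16 = 1.
ψ(5): Repeated squaring mod 26: 5^1 ≡ 5, 5^2 ≡ 5² = 25, 5^4 ≡ 25² = 625 ≡ 1, 5^8 ≡ 1² = 1, 5^16 ≡ 1² = 1. So 5^16 ≡ 1 (mod 26).
So ψ(1) = ψ(5) = 1 while 1 ≠ 5, so ψ is not injective.
Since ψ is not injective, we determine |image(ψ)|. Computing x^16 mod 26 for each x (by repeated squaring, reducing mod 26 at every step), the values ψ(0), ψ(1), …, ψ(25) are: 0, 1, 16, 3, 22, 1, 22, 9, 14, 9, 16, 3, 14, 13, 14, 3, 16, 9, 14, 9, 22, 1, 22, 3, 16, 1.
The distinct values are {0, 1, 3, 9, 13, 14, 16, 22}; there are 8 of them.

8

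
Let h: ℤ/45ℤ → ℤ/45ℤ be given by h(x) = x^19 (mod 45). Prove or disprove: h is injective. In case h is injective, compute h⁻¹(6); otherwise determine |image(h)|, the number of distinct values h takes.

h(0) = 0^19 = 0.
h(15): Repeated squaring mod 45: 15^1 ≡ 15, 15^2 ≡ 15² = 225 ≡ 0, 15^4 ≡ 0² = 0, 15^8 ≡ 0² = 0, 15^16 ≡ 0² = 0. Since 19 = 16 + 2 + 1, 15^19 ≡ 0·0·15: 0·0 = 0, then 0·15 = 0. So 15^19 ≡ 0 (mod 45).
So h(0) = h(15) = 0 while 0 ≠ 15, hence h is not injective.
Since h is not injective, we determine |image(h)|. Computing x^19 mod 45 for each x (by repeated squaring, reducing mod 45 at every step), the values h(0), h(1), …, h(44) are: 0, 1, 38, 27, 4, 5, 36, 43, 17, 9, 10, 11, 18, 22, 14, 0, 16, 8, 27, 19, 20, 36, 13, 32, 9, 25, 26, 18, 37, 29, 0, 31, 23, 27, 34, 35, 36, 28, 2, 9, 40, 41, 18, 7, 44.
The distinct values are {0, 1, 2, 4, 5, 7, 8, 9, 10, 11, 13, 14, 16, 17, 18, 19, 20, 22, 23, 25, 26, 27, 28, 29, 31, 32, 34, 35, 36, 37, 38, 40, 41, 43, 44}; there are 35 of them.

35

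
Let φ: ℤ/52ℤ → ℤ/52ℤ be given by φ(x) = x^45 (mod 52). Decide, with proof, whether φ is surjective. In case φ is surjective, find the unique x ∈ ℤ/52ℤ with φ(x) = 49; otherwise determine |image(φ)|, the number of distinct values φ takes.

φ(2): Repeated squaring mod 52: 2^1 ≡ 2, 2^2 ≡ 2² = 4, 2^4 ≡ 4² = 16, 2^8 ≡ 16² = 256 ≡ 48, 2^16 ≡ 48² = 2304 ≡ 16, 2^32 ≡ 16² = 256 ≡ 48. Since 45 = 32 + 8 + 4 + 1, 2^45 ≡ 48·48·16·2: 48·48 = 2304 ≡ 16, then 16·16 = 256 ≡ 48, then 48·2 = 96 ≡ 44. So 2^45 ≡ 44 (mod 52).
φ(6): Repeated squaring mod 52: 6^1 ≡ 6, 6^2 ≡ 6² = 36, 6^4 ≡ 36² = 1296 ≡ 48, 6^8 ≡ 48² = 2304 ≡ 16, 6^16 ≡ 16² = 256 ≡ 48, 6^32 ≡ 48² = 2304 ≡ 16. Since 45 = 32 + 8 + 4 + 1, 6^45 ≡ 16·16·48·6: 16·16 = 256 ≡ 48, then 48·48 = 2304 ≡ 16, then 16·6 = 96 ≡ 44. So 6^45 ≡ 44 (mod 52).
So φ(2) = φ(6) = 44 while 2 ≠ 6, hence φ is not injective.
A non-injective map from the 52-element set ℤ/52ℤ to itself takes at most 51 distinct values, so it cannot be surjective. So φ is not surjective.
Since φ is not surjective, we determine |image(φ)|. Computing x^45 mod 52 for each x (by repeated squaring, reducing mod 52 at every step), the values φ(0), φ(1), …, φ(51) are: 0, 1, 44, 27, 12, 5, 44, 47, 8, 1, 12, 47, 12, 13, 40, 31, 40, 25, 44, 31, 8, 21, 40, 51, 8, 25, 0, 27, 44, 1, 12, 31, 44, 21, 8, 27, 12, 21, 12, 39, 40, 5, 40, 51, 44, 5, 8, 47, 40, 25, 8, 51.
The distinct values are {0, 1, 5, 8, 12, 13, 21, 25, 27, 31, 39, 40, 44, 47, 51}; there are 15 of them.

15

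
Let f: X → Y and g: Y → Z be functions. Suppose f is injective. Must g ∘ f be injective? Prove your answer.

not injective

No. Take X = Y = Z = {1, 2, 3}, f = identity (injective), and g(x) = 1 for every x.
Then (g ∘ f)(1) = 1 = (g ∘ f)(3) with 1 ≠ 3, so g ∘ f is not injective.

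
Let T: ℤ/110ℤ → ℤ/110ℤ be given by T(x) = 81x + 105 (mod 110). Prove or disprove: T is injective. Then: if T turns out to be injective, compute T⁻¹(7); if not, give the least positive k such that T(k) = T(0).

102

Recall: T is injective when T(s) = T(t) forces s = t.
If T(s) = T(t), then 81s ≡ 81t (mod 110). Because gcd(81, 110) = 1, we may cancel 81 to get s ≡ t (mod 110).
Hence T is injective.
We now compute 81⁻¹ mod 110 explicitly. Euclid's algorithm: 110 = 1·81 + 29, 81 = 2·29 + 23, 29 = 1·23 + 6, 23 = 3·6 + 5, 6 = 1·5 + 1; back-substituting gives 1 = 91·81 − 67·110, so 81⁻¹ ≡ 91 (mod 110).
Since T is injective, we find T⁻¹(7): we need 81x ≡ 7 − 105 ≡ 12 (mod 110). Using 81⁻¹ = 91: x ≡ 91·12 = 1092 = 9·110 + 102, so x = 102.
Check: T(102) = 81·102 + 105 = 8367 = 76·110 + 7 ≡ 7 (mod 110).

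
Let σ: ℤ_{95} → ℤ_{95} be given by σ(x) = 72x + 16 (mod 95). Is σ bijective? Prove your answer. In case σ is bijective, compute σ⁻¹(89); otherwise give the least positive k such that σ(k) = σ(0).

If σ(s) = σ(t), then 72s ≡ 72t (mod 95). Because gcd(72, 95) = 1, we may cancel 72 to get s ≡ t (mod 95).
We now compute 72⁻¹ mod 95 explicitly. Euclid's algorithm: 95 = 1·72 + 23, 72 = 3·23 + 3, 23 = 7·3 + 2, 3 = 1·2 + 1; back-substituting gives 1 = 33·72 − 25·95, so 72⁻¹ ≡ 33 (mod 95).
Then y ↦ 33(y − 16) is a two-sided inverse to σ, so every y ∈ ℤ_{95} has a preimage.
So σ is bijective.
Since σ is bijective, we compute σ⁻¹(89): solve 72x + 16 ≡ 89 (mod 95), i.e. 72x ≡ 73 (mod 95).
Multiplying by 72⁻¹ = 33 gives x ≡ 33·73 = 2409 = 25·95 + 34 ≡ 34 (mod 95).
Check: σ(34) = 72·34 + 16 = 2464 = 25·95 + 89 ≡ 89 (mod 95).

34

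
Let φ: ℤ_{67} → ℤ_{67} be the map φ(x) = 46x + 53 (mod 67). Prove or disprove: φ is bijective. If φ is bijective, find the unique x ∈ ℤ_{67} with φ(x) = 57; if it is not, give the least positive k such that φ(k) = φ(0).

If φ(u) = φ(v), then 46u ≡ 46v (mod 67). Because gcd(46, 67) = 1, we may cancel 46 to get u ≡ v (mod 67).
We now compute 46⁻¹ mod 67 explicitly. Euclid's algorithm: 67 = 1·46 + 21, 46 = 2·21 + 4, 21 = 5·4 + 1; back-substituting gives 1 = 51·46 − 35·67, so 46⁻¹ ≡ 51 (mod 67).
Then y ↦ 51(y − 53) is a two-sided inverse to φ, so every y ∈ ℤ_{67} has a preimage.
Therefore φ is bijective.
Since φ is bijective, we compute φ⁻¹(57): solve 46x + 53 ≡ 57 (mod 67), i.e. 46x ≡ 4 (mod 67).
Multiplying by 46⁻¹ = 51 gives x ≡ 51·4 = 204 = 3·67 + 3 ≡ 3 (mod 67).
Check: φ(3) = 46·3 + 53 = 191 = 2·67 + 57 ≡ 57 (mod 67).

3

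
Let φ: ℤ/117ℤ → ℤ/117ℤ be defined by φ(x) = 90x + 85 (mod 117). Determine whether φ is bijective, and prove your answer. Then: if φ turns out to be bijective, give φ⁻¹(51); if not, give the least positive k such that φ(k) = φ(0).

We have gcd(90, 117) = 9 > 1. Taking s = 0 and t = 13: φ(0) = 85 and φ(13) = 90·13 + 85 = 1255 ≡ 85 (mod 117).
So φ(0) = φ(13) while 0 ≠ 13, therefore φ is not injective, hence not bijective.
Since φ is not bijective, we find the least positive k with φ(k) = φ(0): this means 90k ≡ 0 (mod 117), i.e. 117 ∣ 90k. Since gcd(90, 117) = 9, dividing through by 9 this holds exactly when 13 ∣ 10k, and as gcd(10, 13) = 1, exactly when 13 ∣ k.
The smallest positive such k is 13.

13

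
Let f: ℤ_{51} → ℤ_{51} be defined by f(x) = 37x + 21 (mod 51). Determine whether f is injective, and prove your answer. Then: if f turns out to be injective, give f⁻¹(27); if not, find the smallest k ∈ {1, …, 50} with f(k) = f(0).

36

Suppose f(a) = f(b) in ℤ_{51}. Then 37a + 21 ≡ 37b + 21 (mod 51), hence 37(a − b) ≡ 0 (mod 51).
Since gcd(37, 51) = 1, 37 is invertible modulo 51, so a − b ≡ 0 (mod 51), i.e. a = b.
Hence f is injective.
We now compute 37⁻¹ mod 51 explicitly. Euclid's algorithm: 51 = 1·37 + 14, 37 = 2·14 + 9, 14 = 1·9 + 5, 9 = 1·5 + 4, 5 = 1·4 + 1; back-substituting gives 1 = 40·37 − 29·51, so 37⁻¹ ≡ 40 (mod 51).
Since f is injective, we find f⁻¹(27): we need 37x ≡ 27 − 21 ≡ 6 (mod 51). Using 37⁻¹ = 40: x ≡ 40·6 = 240 = 4·51 + 36, so x = 36.
Check: f(36) = 37·36 + 21 = 1353 = 26·51 + 27 ≡ 27 (mod 51).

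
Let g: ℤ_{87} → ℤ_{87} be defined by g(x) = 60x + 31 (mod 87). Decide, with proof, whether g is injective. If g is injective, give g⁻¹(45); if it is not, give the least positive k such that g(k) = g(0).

We have gcd(60, 87) = 3 > 1. Taking x_1 = 0 and x_2 = 29: g(0) = 31 and g(29) = 60·29 + 31 = 1771 ≡ 31 (mod 87).
So g(0) = g(29) while 0 ≠ 29, hence g is not injective.
Since g is not injective, we find the least positive k with g(k) = g(0): this means 60k ≡ 0 (mod 87), i.e. 87 ∣ 60k. Since gcd(60, 87) = 3, dividing through by 3 this holds exactly when 29 ∣ 20k, and as gcd(20, 29) = 1, exactly when 29 ∣ k.
The smallest positive such k is 29.

29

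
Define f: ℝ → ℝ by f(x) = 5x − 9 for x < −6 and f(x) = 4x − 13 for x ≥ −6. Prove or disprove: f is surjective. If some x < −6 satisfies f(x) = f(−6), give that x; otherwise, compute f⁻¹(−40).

Both pieces are strictly increasing (slopes 5 and 4), so each is injective on its own interval.
The left piece maps (−∞, −6) onto (−∞, −39); the right piece maps [−6, ∞) onto [−37, ∞).
The union (−∞, −39) ∪ [−37, ∞) omits the interval between −39 and −37; in particular −39 has no preimage. So f is not surjective.
Because the two images are disjoint, no x < −6 has f(x) = f(−6), so we compute f⁻¹(−40): −40 lies in (−∞, −39), so solve 5x − 9 = −40: x = (−40 + 9)/5 = −31/5.

-31/5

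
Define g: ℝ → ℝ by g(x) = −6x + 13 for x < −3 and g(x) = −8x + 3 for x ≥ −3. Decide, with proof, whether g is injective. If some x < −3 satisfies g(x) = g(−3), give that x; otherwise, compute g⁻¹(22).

-19/8

Both pieces are strictly decreasing (slopes −6 and −8), so each is injective on its own interval.
The left piece maps (−∞, −3) onto (31, ∞); the right piece maps [−3, ∞) onto (−∞, 27].
These images are disjoint, so no value is attained by both pieces. Therefore g is injective.
Because the two images are disjoint, no x < −3 has g(x) = g(−3), so we compute g⁻¹(22): 22 lies in (−∞, 27], so solve −8x + 3 = 22: x = (22 − 3)/(−8) = −19/8.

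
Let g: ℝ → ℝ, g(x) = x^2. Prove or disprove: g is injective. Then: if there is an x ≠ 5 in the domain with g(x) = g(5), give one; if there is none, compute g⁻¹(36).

g(5) = 25 = (−5)^2 = g(−5) (since 2 is even), with 5 ≠ −5. So g is not injective.
For the follow-up, such an x exists: taking x = −5 ∈ ℝ gives g(−5) = 25 = g(5) with −5 ≠ 5.

-5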